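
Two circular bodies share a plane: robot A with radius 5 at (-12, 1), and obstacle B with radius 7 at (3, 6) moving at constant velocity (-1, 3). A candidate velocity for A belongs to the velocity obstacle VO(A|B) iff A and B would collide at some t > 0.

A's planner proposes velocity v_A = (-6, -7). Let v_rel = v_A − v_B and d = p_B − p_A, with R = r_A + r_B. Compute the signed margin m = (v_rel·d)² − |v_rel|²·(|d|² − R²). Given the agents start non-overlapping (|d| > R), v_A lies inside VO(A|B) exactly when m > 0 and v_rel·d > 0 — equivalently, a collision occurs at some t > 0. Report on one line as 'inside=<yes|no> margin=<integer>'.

d = (15, 5),  |d|² = 250;  R = 5+7 = 12,  c = 250−12² = 106
v_rel = (-5, -10),  |v_rel|² = 125;  v_rel·d = (-5)·(15) + (-10)·(5) = -125
125·t² + 250·t + 106 = 0  ⇒  m = (-125)² − 125·106 = 2375
m = 2375 > 0,  v_rel·d = -125 < 0  ⇒  outside

inside=no margin=2375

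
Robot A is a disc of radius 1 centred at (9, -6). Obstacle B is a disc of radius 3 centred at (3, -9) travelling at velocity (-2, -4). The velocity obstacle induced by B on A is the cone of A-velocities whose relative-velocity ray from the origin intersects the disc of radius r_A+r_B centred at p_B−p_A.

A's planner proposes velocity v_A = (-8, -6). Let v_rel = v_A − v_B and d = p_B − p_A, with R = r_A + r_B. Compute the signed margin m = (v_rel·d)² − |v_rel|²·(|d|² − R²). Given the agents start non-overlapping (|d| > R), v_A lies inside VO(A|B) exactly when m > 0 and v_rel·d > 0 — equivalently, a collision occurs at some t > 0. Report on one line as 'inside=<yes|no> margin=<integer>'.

d = (-6, -3),  |d|² = 45;  R = 1+3 = 4,  c = 45−4² = 29
v_rel = (-6, -2),  |v_rel|² = 40;  v_rel·d = (-6)·(-6) + (-2)·(-3) = 42
40·t² − 84·t + 29 = 0  ⇒  m = 42² − 40·29 = 604
m = 604 > 0,  v_rel·d = 42 > 0  ⇒  inside

inside=yes margin=604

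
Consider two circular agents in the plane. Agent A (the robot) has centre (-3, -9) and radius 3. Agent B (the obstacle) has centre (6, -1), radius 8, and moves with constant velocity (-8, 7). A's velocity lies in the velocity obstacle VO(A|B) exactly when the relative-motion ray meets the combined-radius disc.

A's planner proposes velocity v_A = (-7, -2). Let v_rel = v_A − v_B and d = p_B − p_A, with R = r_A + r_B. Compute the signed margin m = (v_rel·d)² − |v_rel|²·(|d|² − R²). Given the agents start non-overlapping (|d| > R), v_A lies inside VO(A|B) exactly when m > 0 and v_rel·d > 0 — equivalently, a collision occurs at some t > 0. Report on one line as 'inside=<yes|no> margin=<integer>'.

d = (9, 8),  |d|² = 145;  R = 3+8 = 11,  c = 145−11² = 24
v_rel = (1, -9),  |v_rel|² = 82;  v_rel·d = (1)·(9) + (-9)·(8) = -63
82·t² + 126·t + 24 = 0  ⇒  m = (-63)² − 82·24 = 2001
m = 2001 > 0,  v_rel·d = -63 < 0  ⇒  outside

inside=no margin=2001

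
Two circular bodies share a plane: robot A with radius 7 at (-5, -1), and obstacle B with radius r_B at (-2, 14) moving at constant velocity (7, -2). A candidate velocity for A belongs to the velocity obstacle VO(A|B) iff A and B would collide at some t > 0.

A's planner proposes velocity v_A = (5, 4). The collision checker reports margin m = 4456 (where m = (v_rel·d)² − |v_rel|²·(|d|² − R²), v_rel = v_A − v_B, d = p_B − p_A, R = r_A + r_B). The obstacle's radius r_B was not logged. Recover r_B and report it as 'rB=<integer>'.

m = 4456
d = (3, 15);  v_rel = (-2, 6),  |v_rel|² = 40
v_rel×d = (-2)·(15) − (6)·(3) = -48
since m = R²·40 − (-48)²:  R² = (2304 + 4456) / 40 = 169
R = √169 = 13  ⇒  r_B = 13 − 7 = 6

rB=6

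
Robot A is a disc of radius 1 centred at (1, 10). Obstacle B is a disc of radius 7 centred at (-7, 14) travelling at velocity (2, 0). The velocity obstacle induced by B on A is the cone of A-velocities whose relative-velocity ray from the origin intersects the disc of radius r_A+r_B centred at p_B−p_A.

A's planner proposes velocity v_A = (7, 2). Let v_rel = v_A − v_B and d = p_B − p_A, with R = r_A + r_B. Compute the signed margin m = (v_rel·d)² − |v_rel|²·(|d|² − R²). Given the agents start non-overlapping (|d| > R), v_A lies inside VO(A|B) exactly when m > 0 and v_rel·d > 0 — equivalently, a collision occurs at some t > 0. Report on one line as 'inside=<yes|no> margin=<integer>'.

d = (-8, 4),  |d|² = 80;  R = 1+7 = 8,  c = 80−8² = 16
v_rel = (5, 2),  |v_rel|² = 29;  v_rel·d = (5)·(-8) + (2)·(4) = -32
29·t² + 64·t + 16 = 0  ⇒  m = (-32)² − 29·16 = 560
m = 560 > 0,  v_rel·d = -32 < 0  ⇒  outside

inside=no margin=560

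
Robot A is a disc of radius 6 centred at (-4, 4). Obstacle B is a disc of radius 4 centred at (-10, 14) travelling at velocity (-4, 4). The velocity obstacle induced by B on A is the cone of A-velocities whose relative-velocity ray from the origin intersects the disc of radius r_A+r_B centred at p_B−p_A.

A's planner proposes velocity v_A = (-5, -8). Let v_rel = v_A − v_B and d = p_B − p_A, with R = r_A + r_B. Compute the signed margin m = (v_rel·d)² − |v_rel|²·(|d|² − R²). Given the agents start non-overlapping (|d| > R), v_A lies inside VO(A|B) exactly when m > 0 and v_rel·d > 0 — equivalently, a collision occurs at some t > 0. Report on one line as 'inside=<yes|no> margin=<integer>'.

d = (-6, 10),  |d|² = 136;  R = 6+4 = 10,  c = 136−10² = 36
v_rel = (-1, -12),  |v_rel|² = 145;  v_rel·d = (-1)·(-6) + (-12)·(10) = -114
145·t² + 228·t + 36 = 0  ⇒  m = (-114)² − 145·36 = 7776
m = 7776 > 0,  v_rel·d = -114 < 0  ⇒  outside

inside=no margin=7776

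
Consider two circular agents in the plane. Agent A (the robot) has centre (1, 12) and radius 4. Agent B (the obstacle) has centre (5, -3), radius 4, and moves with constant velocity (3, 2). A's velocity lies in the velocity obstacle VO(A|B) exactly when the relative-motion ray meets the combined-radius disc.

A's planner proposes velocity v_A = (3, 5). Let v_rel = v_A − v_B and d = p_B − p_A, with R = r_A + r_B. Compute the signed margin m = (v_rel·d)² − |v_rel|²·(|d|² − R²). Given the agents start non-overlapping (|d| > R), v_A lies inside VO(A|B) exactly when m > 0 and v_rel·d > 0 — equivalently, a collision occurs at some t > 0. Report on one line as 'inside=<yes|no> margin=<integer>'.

d = (4, -15),  |d|² = 241;  R = 4+4 = 8,  c = 241−8² = 177
v_rel = (0, 3),  |v_rel|² = 9;  v_rel·d = (0)·(4) + (3)·(-15) = -45
9·t² + 90·t + 177 = 0  ⇒  m = (-45)² − 9·177 = 432
m = 432 > 0,  v_rel·d = -45 < 0  ⇒  outside

inside=no margin=432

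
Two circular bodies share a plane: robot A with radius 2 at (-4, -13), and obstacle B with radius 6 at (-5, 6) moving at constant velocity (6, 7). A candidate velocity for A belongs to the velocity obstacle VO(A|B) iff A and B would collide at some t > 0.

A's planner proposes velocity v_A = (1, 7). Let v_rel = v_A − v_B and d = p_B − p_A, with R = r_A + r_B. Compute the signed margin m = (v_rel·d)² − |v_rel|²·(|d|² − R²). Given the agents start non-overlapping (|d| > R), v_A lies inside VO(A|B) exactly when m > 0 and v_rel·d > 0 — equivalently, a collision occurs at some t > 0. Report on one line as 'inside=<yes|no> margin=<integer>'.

d = (-1, 19),  |d|² = 362;  R = 2+6 = 8,  c = 362−8² = 298
v_rel = (-5, 0),  |v_rel|² = 25;  v_rel·d = (-5)·(-1) + (0)·(19) = 5
25·t² − 10·t + 298 = 0  ⇒  m = 5² − 25·298 = -7425
m = -7425 < 0,  v_rel·d = 5 > 0  ⇒  outside

inside=no margin=-7425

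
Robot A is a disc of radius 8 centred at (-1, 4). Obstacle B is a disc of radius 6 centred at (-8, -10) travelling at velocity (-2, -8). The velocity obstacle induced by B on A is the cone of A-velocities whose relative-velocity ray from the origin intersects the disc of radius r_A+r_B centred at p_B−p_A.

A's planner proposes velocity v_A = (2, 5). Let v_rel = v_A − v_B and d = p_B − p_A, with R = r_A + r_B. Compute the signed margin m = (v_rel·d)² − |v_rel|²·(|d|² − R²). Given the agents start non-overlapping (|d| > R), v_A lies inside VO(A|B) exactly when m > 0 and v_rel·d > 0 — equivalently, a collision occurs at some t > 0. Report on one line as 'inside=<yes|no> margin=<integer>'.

d = (-7, -14),  |d|² = 245;  R = 8+6 = 14,  c = 245−14² = 49
v_rel = (4, 13),  |v_rel|² = 185;  v_rel·d = (4)·(-7) + (13)·(-14) = -210
185·t² + 420·t + 49 = 0  ⇒  m = (-210)² − 185·49 = 35035
m = 35035 > 0,  v_rel·d = -210 < 0  ⇒  outside

inside=no margin=35035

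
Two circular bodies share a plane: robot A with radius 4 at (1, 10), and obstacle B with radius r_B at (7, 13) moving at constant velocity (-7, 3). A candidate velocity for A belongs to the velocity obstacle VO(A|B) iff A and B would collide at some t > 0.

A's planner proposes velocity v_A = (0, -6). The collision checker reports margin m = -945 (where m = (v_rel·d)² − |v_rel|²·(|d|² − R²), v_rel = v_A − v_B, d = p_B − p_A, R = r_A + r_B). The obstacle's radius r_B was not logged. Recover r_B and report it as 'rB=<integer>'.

m = -945
d = (6, 3);  v_rel = (7, -9),  |v_rel|² = 130
v_rel×d = (7)·(3) − (-9)·(6) = 75
since m = R²·130 − 75²:  R² = (5625 + -945) / 130 = 36
R = √36 = 6  ⇒  r_B = 6 − 4 = 2

rB=2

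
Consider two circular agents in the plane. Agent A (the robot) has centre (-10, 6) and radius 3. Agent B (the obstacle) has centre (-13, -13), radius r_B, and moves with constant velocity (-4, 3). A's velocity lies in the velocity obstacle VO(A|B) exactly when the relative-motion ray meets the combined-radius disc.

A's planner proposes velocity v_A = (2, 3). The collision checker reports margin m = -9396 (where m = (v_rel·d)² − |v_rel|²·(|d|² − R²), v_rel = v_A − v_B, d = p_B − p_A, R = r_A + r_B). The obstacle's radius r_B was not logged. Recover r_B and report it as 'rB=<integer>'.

m = -9396
d = (-3, -19);  v_rel = (6, 0),  |v_rel|² = 36
v_rel×d = (6)·(-19) − (0)·(-3) = -114
since m = R²·36 − (-114)²:  R² = (12996 + -9396) / 36 = 100
R = √100 = 10  ⇒  r_B = 10 − 3 = 7

rB=7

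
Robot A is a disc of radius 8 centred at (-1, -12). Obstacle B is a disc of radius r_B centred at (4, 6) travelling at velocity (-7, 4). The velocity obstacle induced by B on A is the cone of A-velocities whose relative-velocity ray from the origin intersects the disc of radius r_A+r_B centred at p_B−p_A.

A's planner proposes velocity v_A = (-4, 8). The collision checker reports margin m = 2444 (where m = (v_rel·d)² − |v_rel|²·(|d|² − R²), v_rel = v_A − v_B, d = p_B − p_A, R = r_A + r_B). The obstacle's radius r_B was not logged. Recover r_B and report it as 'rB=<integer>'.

m = 2444
d = (5, 18);  v_rel = (3, 4),  |v_rel|² = 25
v_rel×d = (3)·(18) − (4)·(5) = 34
since m = R²·25 − 34²:  R² = (1156 + 2444) / 25 = 144
R = √144 = 12  ⇒  r_B = 12 − 8 = 4

rB=4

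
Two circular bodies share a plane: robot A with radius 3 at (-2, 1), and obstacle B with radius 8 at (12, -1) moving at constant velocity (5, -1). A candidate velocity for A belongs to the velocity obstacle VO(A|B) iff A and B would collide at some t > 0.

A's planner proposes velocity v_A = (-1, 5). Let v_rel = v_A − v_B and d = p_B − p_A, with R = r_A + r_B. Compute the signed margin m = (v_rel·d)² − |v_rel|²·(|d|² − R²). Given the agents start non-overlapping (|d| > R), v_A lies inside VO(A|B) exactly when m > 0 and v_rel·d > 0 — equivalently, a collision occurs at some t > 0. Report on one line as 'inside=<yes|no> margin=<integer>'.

d = (14, -2),  |d|² = 200;  R = 3+8 = 11,  c = 200−11² = 79
v_rel = (-6, 6),  |v_rel|² = 72;  v_rel·d = (-6)·(14) + (6)·(-2) = -96
72·t² + 192·t + 79 = 0  ⇒  m = (-96)² − 72·79 = 3528
m = 3528 > 0,  v_rel·d = -96 < 0  ⇒  outside

inside=no margin=3528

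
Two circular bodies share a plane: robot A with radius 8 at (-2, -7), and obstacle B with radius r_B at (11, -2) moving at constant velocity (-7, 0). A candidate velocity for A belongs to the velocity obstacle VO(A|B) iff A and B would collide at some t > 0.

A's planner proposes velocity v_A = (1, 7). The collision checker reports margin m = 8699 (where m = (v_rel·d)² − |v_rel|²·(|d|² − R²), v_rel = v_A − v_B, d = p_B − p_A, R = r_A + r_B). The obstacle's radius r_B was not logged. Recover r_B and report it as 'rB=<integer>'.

m = 8699
d = (13, 5);  v_rel = (8, 7),  |v_rel|² = 113
v_rel×d = (8)·(5) − (7)·(13) = -51
since m = R²·113 − (-51)²:  R² = (2601 + 8699) / 113 = 100
R = √100 = 10  ⇒  r_B = 10 − 8 = 2

rB=2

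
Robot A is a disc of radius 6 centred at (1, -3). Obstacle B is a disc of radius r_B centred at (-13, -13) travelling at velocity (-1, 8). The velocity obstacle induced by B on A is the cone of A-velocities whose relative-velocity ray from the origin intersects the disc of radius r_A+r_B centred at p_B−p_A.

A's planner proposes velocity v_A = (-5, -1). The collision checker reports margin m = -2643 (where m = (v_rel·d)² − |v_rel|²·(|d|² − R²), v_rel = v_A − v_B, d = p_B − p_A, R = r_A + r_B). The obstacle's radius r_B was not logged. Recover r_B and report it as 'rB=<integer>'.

m = -2643
d = (-14, -10);  v_rel = (-4, -9),  |v_rel|² = 97
v_rel×d = (-4)·(-10) − (-9)·(-14) = -86
since m = R²·97 − (-86)²:  R² = (7396 + -2643) / 97 = 49
R = √49 = 7  ⇒  r_B = 7 − 6 = 1

rB=1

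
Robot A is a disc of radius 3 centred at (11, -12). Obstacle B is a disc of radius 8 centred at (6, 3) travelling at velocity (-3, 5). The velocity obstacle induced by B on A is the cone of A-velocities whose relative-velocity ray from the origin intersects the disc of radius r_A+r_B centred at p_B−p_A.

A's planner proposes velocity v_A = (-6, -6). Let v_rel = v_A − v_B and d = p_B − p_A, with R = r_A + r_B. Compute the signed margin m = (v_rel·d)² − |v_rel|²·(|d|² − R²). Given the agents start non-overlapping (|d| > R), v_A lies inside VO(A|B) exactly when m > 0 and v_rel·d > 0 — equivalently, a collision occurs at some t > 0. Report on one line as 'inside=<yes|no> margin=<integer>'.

d = (-5, 15),  |d|² = 250;  R = 3+8 = 11,  c = 250−11² = 129
v_rel = (-3, -11),  |v_rel|² = 130;  v_rel·d = (-3)·(-5) + (-11)·(15) = -150
130·t² + 300·t + 129 = 0  ⇒  m = (-150)² − 130·129 = 5730
m = 5730 > 0,  v_rel·d = -150 < 0  ⇒  outside

inside=no margin=5730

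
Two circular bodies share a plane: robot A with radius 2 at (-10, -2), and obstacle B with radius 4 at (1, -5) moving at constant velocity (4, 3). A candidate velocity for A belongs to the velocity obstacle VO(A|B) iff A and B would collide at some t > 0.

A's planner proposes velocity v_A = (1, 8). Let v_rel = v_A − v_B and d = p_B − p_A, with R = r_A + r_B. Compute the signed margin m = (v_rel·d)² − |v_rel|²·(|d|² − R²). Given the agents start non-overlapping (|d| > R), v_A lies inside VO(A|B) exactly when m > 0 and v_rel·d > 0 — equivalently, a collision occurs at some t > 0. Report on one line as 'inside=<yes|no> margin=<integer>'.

d = (11, -3),  |d|² = 130;  R = 2+4 = 6,  c = 130−6² = 94
v_rel = (-3, 5),  |v_rel|² = 34;  v_rel·d = (-3)·(11) + (5)·(-3) = -48
34·t² + 96·t + 94 = 0  ⇒  m = (-48)² − 34·94 = -892
m = -892 < 0,  v_rel·d = -48 < 0  ⇒  outside

inside=no margin=-892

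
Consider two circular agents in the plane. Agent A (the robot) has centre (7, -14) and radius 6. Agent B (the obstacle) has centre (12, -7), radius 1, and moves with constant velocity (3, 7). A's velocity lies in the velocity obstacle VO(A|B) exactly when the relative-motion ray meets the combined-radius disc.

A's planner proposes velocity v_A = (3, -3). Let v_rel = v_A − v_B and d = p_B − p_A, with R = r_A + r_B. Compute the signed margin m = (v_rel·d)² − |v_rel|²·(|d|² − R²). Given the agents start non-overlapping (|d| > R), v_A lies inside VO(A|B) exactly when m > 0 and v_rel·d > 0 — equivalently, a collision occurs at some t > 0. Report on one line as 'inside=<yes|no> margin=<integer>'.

d = (5, 7),  |d|² = 74;  R = 6+1 = 7,  c = 74−7² = 25
v_rel = (0, -10),  |v_rel|² = 100;  v_rel·d = (0)·(5) + (-10)·(7) = -70
100·t² + 140·t + 25 = 0  ⇒  m = (-70)² − 100·25 = 2400
m = 2400 > 0,  v_rel·d = -70 < 0  ⇒  outside

inside=no margin=2400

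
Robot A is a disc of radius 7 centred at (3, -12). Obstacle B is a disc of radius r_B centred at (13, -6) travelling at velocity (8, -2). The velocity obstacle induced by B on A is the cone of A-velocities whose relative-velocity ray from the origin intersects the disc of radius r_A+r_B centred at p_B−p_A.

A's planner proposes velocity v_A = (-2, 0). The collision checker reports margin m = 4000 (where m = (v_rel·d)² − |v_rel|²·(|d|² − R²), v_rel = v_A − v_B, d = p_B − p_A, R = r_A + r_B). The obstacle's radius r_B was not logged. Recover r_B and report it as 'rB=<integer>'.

m = 4000
d = (10, 6);  v_rel = (-10, 2),  |v_rel|² = 104
v_rel×d = (-10)·(6) − (2)·(10) = -80
since m = R²·104 − (-80)²:  R² = (6400 + 4000) / 104 = 100
R = √100 = 10  ⇒  r_B = 10 − 7 = 3

rB=3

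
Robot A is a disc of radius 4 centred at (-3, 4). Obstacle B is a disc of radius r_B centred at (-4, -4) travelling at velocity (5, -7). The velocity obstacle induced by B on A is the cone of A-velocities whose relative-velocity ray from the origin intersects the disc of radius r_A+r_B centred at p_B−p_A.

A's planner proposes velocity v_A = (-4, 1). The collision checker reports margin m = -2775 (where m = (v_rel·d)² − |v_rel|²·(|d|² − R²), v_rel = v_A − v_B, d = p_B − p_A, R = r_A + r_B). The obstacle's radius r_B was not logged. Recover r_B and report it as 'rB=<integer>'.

m = -2775
d = (-1, -8);  v_rel = (-9, 8),  |v_rel|² = 145
v_rel×d = (-9)·(-8) − (8)·(-1) = 80
since m = R²·145 − 80²:  R² = (6400 + -2775) / 145 = 25
R = √25 = 5  ⇒  r_B = 5 − 4 = 1

rB=1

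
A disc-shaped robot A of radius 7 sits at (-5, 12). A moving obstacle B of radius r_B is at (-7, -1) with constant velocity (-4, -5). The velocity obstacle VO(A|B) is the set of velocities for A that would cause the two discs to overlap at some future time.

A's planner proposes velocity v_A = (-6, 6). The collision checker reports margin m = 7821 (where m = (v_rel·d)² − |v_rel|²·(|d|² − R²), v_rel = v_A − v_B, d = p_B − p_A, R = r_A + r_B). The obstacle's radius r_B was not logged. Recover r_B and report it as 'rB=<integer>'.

m = 7821
d = (-2, -13);  v_rel = (-2, 11),  |v_rel|² = 125
v_rel×d = (-2)·(-13) − (11)·(-2) = 48
since m = R²·125 − 48²:  R² = (2304 + 7821) / 125 = 81
R = √81 = 9  ⇒  r_B = 9 − 7 = 2

rB=2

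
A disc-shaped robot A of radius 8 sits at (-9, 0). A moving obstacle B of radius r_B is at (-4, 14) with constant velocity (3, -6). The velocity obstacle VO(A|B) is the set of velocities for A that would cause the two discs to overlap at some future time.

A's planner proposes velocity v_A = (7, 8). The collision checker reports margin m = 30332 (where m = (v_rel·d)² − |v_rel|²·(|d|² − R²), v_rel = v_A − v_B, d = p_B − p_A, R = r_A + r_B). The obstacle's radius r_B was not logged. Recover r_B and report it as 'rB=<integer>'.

m = 30332
d = (5, 14);  v_rel = (4, 14),  |v_rel|² = 212
v_rel×d = (4)·(14) − (14)·(5) = -14
since m = R²·212 − (-14)²:  R² = (196 + 30332) / 212 = 144
R = √144 = 12  ⇒  r_B = 12 − 8 = 4

rB=4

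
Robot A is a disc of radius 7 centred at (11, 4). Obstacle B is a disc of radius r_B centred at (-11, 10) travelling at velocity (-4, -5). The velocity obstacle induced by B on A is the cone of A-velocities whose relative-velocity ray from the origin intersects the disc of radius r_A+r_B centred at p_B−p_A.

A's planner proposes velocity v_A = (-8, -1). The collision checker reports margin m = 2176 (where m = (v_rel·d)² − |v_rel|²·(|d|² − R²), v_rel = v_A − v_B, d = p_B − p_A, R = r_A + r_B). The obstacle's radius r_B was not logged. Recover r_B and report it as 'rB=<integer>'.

m = 2176
d = (-22, 6);  v_rel = (-4, 4),  |v_rel|² = 32
v_rel×d = (-4)·(6) − (4)·(-22) = 64
since m = R²·32 − 64²:  R² = (4096 + 2176) / 32 = 196
R = √196 = 14  ⇒  r_B = 14 − 7 = 7

rB=7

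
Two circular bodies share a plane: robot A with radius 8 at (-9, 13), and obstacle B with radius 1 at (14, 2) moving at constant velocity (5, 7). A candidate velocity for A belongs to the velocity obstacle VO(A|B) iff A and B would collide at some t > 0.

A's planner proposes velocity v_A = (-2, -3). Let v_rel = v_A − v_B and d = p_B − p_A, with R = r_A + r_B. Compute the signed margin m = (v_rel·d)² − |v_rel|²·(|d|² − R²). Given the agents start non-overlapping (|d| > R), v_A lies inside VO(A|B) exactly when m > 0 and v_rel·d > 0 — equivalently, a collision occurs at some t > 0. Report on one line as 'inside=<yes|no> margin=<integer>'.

d = (23, -11),  |d|² = 650;  R = 8+1 = 9,  c = 650−9² = 569
v_rel = (-7, -10),  |v_rel|² = 149;  v_rel·d = (-7)·(23) + (-10)·(-11) = -51
149·t² + 102·t + 569 = 0  ⇒  m = (-51)² − 149·569 = -82180
m = -82180 < 0,  v_rel·d = -51 < 0  ⇒  outside

inside=no margin=-82180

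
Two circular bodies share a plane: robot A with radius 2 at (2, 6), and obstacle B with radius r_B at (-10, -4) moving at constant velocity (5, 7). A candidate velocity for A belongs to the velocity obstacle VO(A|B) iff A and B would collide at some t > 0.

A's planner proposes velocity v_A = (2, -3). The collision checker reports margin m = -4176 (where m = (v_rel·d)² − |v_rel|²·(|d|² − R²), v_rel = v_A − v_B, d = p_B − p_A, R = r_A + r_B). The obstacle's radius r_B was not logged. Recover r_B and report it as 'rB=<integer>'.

m = -4176
d = (-12, -10);  v_rel = (-3, -10),  |v_rel|² = 109
v_rel×d = (-3)·(-10) − (-10)·(-12) = -90
since m = R²·109 − (-90)²:  R² = (8100 + -4176) / 109 = 36
R = √36 = 6  ⇒  r_B = 6 − 2 = 4

rB=4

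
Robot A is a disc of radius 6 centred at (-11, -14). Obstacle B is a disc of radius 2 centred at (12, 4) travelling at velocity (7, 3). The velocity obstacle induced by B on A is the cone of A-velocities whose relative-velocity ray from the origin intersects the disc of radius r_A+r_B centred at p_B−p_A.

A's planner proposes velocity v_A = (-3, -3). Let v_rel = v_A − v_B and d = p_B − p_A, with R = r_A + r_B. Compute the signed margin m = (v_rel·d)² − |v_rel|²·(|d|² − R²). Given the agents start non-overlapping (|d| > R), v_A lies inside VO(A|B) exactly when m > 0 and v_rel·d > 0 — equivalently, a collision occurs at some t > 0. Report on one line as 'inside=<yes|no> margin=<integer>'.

d = (23, 18),  |d|² = 853;  R = 6+2 = 8,  c = 853−8² = 789
v_rel = (-10, -6),  |v_rel|² = 136;  v_rel·d = (-10)·(23) + (-6)·(18) = -338
136·t² + 676·t + 789 = 0  ⇒  m = (-338)² − 136·789 = 6940
m = 6940 > 0,  v_rel·d = -338 < 0  ⇒  outside

inside=no margin=6940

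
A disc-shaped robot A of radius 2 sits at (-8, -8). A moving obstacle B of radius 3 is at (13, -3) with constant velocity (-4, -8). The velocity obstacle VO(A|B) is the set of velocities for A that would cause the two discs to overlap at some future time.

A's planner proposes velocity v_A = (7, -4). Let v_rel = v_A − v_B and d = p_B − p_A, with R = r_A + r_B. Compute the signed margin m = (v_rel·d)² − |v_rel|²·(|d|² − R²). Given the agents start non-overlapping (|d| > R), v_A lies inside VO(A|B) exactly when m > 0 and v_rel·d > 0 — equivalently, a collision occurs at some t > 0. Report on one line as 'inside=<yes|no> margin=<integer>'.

d = (21, 5),  |d|² = 466;  R = 2+3 = 5,  c = 466−5² = 441
v_rel = (11, 4),  |v_rel|² = 137;  v_rel·d = (11)·(21) + (4)·(5) = 251
137·t² − 502·t + 441 = 0  ⇒  m = 251² − 137·441 = 2584
m = 2584 > 0,  v_rel·d = 251 > 0  ⇒  inside

inside=yes margin=2584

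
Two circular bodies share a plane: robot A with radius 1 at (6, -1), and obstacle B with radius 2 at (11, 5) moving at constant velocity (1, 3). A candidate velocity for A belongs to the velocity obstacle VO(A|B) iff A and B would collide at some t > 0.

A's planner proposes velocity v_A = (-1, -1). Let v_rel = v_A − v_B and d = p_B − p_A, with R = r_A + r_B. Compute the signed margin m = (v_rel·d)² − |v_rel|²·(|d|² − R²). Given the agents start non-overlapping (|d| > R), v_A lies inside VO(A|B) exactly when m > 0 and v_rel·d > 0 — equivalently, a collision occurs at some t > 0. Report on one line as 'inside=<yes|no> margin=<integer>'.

d = (5, 6),  |d|² = 61;  R = 1+2 = 3,  c = 61−3² = 52
v_rel = (-2, -4),  |v_rel|² = 20;  v_rel·d = (-2)·(5) + (-4)·(6) = -34
20·t² + 68·t + 52 = 0  ⇒  m = (-34)² − 20·52 = 116
m = 116 > 0,  v_rel·d = -34 < 0  ⇒  outside

inside=no margin=116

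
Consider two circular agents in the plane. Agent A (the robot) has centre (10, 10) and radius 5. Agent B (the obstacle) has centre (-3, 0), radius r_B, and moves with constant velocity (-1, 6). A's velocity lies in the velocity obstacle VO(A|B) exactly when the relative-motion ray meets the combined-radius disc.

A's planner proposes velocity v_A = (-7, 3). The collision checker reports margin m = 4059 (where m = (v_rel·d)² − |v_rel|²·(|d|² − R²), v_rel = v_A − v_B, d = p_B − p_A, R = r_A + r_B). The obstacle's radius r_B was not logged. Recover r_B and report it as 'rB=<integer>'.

m = 4059
d = (-13, -10);  v_rel = (-6, -3),  |v_rel|² = 45
v_rel×d = (-6)·(-10) − (-3)·(-13) = 21
since m = R²·45 − 21²:  R² = (441 + 4059) / 45 = 100
R = √100 = 10  ⇒  r_B = 10 − 5 = 5

rB=5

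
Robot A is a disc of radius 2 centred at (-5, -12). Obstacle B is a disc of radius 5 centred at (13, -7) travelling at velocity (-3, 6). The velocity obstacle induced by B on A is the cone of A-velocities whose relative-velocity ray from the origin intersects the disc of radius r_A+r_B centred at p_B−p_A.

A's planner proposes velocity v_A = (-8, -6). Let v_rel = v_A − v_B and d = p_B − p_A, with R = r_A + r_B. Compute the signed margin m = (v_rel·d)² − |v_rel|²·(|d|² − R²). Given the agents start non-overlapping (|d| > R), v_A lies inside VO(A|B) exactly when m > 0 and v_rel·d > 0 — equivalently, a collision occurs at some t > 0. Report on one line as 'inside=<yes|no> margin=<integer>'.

d = (18, 5),  |d|² = 349;  R = 2+5 = 7,  c = 349−7² = 300
v_rel = (-5, -12),  |v_rel|² = 169;  v_rel·d = (-5)·(18) + (-12)·(5) = -150
169·t² + 300·t + 300 = 0  ⇒  m = (-150)² − 169·300 = -28200
m = -28200 < 0,  v_rel·d = -150 < 0  ⇒  outside

inside=no margin=-28200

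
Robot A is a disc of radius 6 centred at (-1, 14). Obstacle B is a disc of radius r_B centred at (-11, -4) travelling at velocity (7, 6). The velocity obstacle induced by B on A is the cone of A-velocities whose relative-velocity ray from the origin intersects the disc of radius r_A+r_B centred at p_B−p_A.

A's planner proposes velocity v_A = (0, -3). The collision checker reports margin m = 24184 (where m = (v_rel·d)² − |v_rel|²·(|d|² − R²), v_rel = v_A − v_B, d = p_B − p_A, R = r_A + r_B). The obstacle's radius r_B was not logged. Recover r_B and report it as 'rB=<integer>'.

m = 24184
d = (-10, -18);  v_rel = (-7, -9),  |v_rel|² = 130
v_rel×d = (-7)·(-18) − (-9)·(-10) = 36
since m = R²·130 − 36²:  R² = (1296 + 24184) / 130 = 196
R = √196 = 14  ⇒  r_B = 14 − 6 = 8

rB=8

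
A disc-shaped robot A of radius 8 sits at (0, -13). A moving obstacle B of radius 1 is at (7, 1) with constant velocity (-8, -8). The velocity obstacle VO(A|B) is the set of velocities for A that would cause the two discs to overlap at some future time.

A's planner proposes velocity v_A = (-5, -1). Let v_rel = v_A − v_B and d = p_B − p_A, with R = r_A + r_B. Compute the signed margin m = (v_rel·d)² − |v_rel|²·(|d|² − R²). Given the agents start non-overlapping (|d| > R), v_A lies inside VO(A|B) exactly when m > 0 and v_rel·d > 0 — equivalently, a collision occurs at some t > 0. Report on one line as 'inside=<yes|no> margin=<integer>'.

d = (7, 14),  |d|² = 245;  R = 8+1 = 9,  c = 245−9² = 164
v_rel = (3, 7),  |v_rel|² = 58;  v_rel·d = (3)·(7) + (7)·(14) = 119
58·t² − 238·t + 164 = 0  ⇒  m = 119² − 58·164 = 4649
m = 4649 > 0,  v_rel·d = 119 > 0  ⇒  inside

inside=yes margin=4649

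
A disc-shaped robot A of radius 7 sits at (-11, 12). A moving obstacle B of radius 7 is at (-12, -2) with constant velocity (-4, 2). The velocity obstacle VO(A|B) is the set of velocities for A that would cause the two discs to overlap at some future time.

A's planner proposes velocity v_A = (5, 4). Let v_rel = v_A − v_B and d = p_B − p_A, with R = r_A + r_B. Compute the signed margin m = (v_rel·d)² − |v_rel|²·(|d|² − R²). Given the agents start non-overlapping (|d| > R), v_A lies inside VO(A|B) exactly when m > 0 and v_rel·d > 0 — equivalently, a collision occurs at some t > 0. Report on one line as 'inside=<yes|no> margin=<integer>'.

d = (-1, -14),  |d|² = 197;  R = 7+7 = 14,  c = 197−14² = 1
v_rel = (9, 2),  |v_rel|² = 85;  v_rel·d = (9)·(-1) + (2)·(-14) = -37
85·t² + 74·t + 1 = 0  ⇒  m = (-37)² − 85·1 = 1284
m = 1284 > 0,  v_rel·d = -37 < 0  ⇒  outside

inside=no margin=1284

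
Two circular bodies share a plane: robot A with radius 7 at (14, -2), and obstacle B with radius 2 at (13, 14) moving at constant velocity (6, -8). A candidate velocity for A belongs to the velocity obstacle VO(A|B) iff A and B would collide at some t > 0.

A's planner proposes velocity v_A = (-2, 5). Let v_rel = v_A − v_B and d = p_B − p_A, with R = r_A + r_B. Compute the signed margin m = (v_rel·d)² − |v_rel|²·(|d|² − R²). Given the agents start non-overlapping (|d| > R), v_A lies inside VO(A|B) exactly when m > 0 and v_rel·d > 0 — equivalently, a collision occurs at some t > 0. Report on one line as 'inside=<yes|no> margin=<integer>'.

d = (-1, 16),  |d|² = 257;  R = 7+2 = 9,  c = 257−9² = 176
v_rel = (-8, 13),  |v_rel|² = 233;  v_rel·d = (-8)·(-1) + (13)·(16) = 216
233·t² − 432·t + 176 = 0  ⇒  m = 216² − 233·176 = 5648
m = 5648 > 0,  v_rel·d = 216 > 0  ⇒  inside

inside=yes margin=5648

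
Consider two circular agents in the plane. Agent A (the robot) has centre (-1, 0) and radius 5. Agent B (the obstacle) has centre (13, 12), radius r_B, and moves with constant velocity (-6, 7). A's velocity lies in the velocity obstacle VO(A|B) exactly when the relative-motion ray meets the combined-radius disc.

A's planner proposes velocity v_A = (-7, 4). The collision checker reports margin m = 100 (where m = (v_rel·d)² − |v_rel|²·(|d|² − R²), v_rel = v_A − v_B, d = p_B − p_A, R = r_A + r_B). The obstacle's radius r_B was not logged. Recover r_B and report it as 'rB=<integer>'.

m = 100
d = (14, 12);  v_rel = (-1, -3),  |v_rel|² = 10
v_rel×d = (-1)·(12) − (-3)·(14) = 30
since m = R²·10 − 30²:  R² = (900 + 100) / 10 = 100
R = √100 = 10  ⇒  r_B = 10 − 5 = 5

rB=5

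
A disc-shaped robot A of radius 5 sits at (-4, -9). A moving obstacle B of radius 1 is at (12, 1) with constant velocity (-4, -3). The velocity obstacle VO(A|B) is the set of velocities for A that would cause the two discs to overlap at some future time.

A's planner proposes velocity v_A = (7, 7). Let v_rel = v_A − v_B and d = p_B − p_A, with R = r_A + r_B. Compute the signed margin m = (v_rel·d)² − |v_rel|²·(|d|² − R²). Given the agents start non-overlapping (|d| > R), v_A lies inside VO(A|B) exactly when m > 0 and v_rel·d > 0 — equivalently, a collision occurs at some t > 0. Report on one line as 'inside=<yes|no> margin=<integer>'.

d = (16, 10),  |d|² = 356;  R = 5+1 = 6,  c = 356−6² = 320
v_rel = (11, 10),  |v_rel|² = 221;  v_rel·d = (11)·(16) + (10)·(10) = 276
221·t² − 552·t + 320 = 0  ⇒  m = 276² − 221·320 = 5456
m = 5456 > 0,  v_rel·d = 276 > 0  ⇒  inside

inside=yes margin=5456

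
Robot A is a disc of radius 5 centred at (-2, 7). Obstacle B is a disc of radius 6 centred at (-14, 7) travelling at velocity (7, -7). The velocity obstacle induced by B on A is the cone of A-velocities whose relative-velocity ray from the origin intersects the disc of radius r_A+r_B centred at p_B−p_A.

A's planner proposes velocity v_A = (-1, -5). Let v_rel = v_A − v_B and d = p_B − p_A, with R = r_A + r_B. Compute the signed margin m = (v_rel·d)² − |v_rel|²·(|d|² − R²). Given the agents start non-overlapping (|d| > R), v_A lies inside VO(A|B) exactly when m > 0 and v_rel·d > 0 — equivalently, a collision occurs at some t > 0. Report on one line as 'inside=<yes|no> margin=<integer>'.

d = (-12, 0),  |d|² = 144;  R = 5+6 = 11,  c = 144−11² = 23
v_rel = (-8, 2),  |v_rel|² = 68;  v_rel·d = (-8)·(-12) + (2)·(0) = 96
68·t² − 192·t + 23 = 0  ⇒  m = 96² − 68·23 = 7652
m = 7652 > 0,  v_rel·d = 96 > 0  ⇒  inside

inside=yes margin=7652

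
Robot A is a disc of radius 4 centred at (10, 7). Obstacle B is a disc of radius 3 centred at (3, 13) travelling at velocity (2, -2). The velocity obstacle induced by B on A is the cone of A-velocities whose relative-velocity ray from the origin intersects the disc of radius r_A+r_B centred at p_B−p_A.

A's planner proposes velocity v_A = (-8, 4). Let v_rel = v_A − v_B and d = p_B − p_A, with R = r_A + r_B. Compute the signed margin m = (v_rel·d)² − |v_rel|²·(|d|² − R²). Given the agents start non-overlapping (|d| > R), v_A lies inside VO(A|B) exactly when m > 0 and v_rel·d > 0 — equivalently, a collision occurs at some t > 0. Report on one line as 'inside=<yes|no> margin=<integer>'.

d = (-7, 6),  |d|² = 85;  R = 4+3 = 7,  c = 85−7² = 36
v_rel = (-10, 6),  |v_rel|² = 136;  v_rel·d = (-10)·(-7) + (6)·(6) = 106
136·t² − 212·t + 36 = 0  ⇒  m = 106² − 136·36 = 6340
m = 6340 > 0,  v_rel·d = 106 > 0  ⇒  inside

inside=yes margin=6340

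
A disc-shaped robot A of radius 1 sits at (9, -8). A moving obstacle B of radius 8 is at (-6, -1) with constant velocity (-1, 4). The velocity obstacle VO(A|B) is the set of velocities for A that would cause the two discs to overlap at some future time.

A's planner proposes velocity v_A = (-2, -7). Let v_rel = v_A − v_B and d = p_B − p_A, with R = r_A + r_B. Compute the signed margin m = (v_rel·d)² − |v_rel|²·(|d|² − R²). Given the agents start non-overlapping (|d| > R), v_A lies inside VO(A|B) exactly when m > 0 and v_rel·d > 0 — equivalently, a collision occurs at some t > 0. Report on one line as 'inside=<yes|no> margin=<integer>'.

d = (-15, 7),  |d|² = 274;  R = 1+8 = 9,  c = 274−9² = 193
v_rel = (-1, -11),  |v_rel|² = 122;  v_rel·d = (-1)·(-15) + (-11)·(7) = -62
122·t² + 124·t + 193 = 0  ⇒  m = (-62)² − 122·193 = -19702
m = -19702 < 0,  v_rel·d = -62 < 0  ⇒  outside

inside=no margin=-19702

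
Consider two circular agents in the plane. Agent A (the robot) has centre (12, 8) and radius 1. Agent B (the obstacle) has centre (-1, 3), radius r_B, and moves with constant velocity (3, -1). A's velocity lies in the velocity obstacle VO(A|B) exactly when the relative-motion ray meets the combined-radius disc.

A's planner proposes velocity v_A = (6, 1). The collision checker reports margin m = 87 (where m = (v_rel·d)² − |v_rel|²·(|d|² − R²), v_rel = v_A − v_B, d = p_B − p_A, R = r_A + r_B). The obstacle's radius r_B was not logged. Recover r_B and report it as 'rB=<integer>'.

m = 87
d = (-13, -5);  v_rel = (3, 2),  |v_rel|² = 13
v_rel×d = (3)·(-5) − (2)·(-13) = 11
since m = R²·13 − 11²:  R² = (121 + 87) / 13 = 16
R = √16 = 4  ⇒  r_B = 4 − 1 = 3

rB=3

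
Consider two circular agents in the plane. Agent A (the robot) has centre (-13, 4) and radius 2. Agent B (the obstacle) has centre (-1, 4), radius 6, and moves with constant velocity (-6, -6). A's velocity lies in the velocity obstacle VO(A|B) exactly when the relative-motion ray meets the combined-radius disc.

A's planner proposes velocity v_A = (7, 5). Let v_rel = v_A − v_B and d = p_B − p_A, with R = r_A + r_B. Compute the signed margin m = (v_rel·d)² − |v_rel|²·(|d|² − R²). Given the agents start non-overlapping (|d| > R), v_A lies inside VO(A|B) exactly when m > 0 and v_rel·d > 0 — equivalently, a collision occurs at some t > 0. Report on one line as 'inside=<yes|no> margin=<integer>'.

d = (12, 0),  |d|² = 144;  R = 2+6 = 8,  c = 144−8² = 80
v_rel = (13, 11),  |v_rel|² = 290;  v_rel·d = (13)·(12) + (11)·(0) = 156
290·t² − 312·t + 80 = 0  ⇒  m = 156² − 290·80 = 1136
m = 1136 > 0,  v_rel·d = 156 > 0  ⇒  inside

inside=yes margin=1136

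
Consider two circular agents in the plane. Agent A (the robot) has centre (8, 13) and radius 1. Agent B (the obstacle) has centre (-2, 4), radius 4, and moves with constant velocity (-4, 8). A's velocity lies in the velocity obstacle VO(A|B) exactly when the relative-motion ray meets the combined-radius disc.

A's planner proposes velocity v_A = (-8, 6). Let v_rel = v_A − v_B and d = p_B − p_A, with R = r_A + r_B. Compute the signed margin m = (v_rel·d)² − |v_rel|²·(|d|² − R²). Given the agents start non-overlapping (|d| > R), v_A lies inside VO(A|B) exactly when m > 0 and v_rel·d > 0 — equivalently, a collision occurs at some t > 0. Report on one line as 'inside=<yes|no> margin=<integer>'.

d = (-10, -9),  |d|² = 181;  R = 1+4 = 5,  c = 181−5² = 156
v_rel = (-4, -2),  |v_rel|² = 20;  v_rel·d = (-4)·(-10) + (-2)·(-9) = 58
20·t² − 116·t + 156 = 0  ⇒  m = 58² − 20·156 = 244
m = 244 > 0,  v_rel·d = 58 > 0  ⇒  inside

inside=yes margin=244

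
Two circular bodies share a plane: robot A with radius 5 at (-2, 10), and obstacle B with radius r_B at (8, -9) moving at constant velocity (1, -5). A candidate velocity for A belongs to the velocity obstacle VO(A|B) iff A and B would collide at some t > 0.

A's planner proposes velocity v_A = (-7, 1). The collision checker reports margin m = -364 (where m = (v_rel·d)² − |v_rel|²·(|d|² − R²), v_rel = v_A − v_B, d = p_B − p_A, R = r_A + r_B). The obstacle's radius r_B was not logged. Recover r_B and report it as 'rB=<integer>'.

m = -364
d = (10, -19);  v_rel = (-8, 6),  |v_rel|² = 100
v_rel×d = (-8)·(-19) − (6)·(10) = 92
since m = R²·100 − 92²:  R² = (8464 + -364) / 100 = 81
R = √81 = 9  ⇒  r_B = 9 − 5 = 4

rB=4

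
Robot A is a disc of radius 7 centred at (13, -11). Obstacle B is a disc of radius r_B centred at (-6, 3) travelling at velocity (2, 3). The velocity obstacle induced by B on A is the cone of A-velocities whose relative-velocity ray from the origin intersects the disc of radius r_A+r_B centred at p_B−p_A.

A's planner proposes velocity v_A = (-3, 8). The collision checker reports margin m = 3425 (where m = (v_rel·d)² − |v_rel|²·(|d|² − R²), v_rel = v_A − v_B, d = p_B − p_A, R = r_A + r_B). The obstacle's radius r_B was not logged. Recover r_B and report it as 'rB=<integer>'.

m = 3425
d = (-19, 14);  v_rel = (-5, 5),  |v_rel|² = 50
v_rel×d = (-5)·(14) − (5)·(-19) = 25
since m = R²·50 − 25²:  R² = (625 + 3425) / 50 = 81
R = √81 = 9  ⇒  r_B = 9 − 7 = 2

rB=2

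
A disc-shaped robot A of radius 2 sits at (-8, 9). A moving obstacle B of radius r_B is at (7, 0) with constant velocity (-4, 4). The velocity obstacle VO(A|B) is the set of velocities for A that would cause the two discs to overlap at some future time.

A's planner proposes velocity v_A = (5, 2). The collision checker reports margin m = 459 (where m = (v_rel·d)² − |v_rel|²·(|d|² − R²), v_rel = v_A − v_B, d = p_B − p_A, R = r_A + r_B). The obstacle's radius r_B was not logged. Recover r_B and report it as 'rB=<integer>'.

m = 459
d = (15, -9);  v_rel = (9, -2),  |v_rel|² = 85
v_rel×d = (9)·(-9) − (-2)·(15) = -51
since m = R²·85 − (-51)²:  R² = (2601 + 459) / 85 = 36
R = √36 = 6  ⇒  r_B = 6 − 2 = 4

rB=4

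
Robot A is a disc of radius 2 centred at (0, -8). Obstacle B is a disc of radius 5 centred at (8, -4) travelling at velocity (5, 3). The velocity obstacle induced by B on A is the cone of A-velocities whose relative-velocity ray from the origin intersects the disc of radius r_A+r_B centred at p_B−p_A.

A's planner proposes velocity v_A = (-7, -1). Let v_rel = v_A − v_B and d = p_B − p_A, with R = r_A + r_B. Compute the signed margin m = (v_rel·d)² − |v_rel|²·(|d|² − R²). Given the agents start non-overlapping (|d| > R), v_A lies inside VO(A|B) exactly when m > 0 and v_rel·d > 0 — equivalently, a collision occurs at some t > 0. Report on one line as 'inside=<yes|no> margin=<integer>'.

d = (8, 4),  |d|² = 80;  R = 2+5 = 7,  c = 80−7² = 31
v_rel = (-12, -4),  |v_rel|² = 160;  v_rel·d = (-12)·(8) + (-4)·(4) = -112
160·t² + 224·t + 31 = 0  ⇒  m = (-112)² − 160·31 = 7584
m = 7584 > 0,  v_rel·d = -112 < 0  ⇒  outside

inside=no margin=7584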